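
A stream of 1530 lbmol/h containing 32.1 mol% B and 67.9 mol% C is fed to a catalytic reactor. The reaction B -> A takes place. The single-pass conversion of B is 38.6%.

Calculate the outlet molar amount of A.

190 lbmol/h

B reacted = 0.386 × 491.1 = 189.6 lbmol/h; ν_B = −1, so ξ = 189.6/1 = 189.6 lbmol/h.
Outlet amounts (n = n₀ + ν ξ):
  B: 491.1 − 1(189.6) = 301.6
  A: 0 + 1(189.6) = 189.6
  C: 1039 (inert)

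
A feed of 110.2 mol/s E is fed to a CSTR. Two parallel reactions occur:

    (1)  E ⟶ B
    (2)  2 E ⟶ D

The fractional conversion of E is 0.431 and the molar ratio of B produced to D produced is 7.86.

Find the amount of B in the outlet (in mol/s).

37.9 mol/s

Conversion of E: E consumed = 0.431 × 110.2 = 47.5 mol/s = 1ξ₁ + 2ξ₂.
Selectivity: 1ξ₁ / (1ξ₂) = 7.86 → ξ₁ = 7.86 ξ₂.
Substitute: (1·7.86 + 2) ξ₂ = 47.5 → ξ₂ = 4.817 mol/s, ξ₁ = 37.86 mol/s.
Outlet amounts (n = n₀ + Σ ν·ξ):
  E: 110.2 − 1(37.86) − 2(4.817) = 62.7
  B: 0 + 1(37.86) = 37.86
  D: 0 + 1(4.817) = 4.817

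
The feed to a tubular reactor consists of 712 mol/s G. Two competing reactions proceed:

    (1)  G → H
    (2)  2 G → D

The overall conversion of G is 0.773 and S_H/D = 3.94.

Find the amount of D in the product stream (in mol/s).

Conversion of G: G consumed = 0.773 × 712 = 550.4 mol/s = 1ξ₁ + 2ξ₂.
Selectivity: 1ξ₁ / (1ξ₂) = 3.94 → ξ₁ = 3.94 ξ₂.
Substitute: (1·3.94 + 2) ξ₂ = 550.4 → ξ₂ = 92.66 mol/s, ξ₁ = 365.1 mol/s.
Outlet amounts (n = n₀ + Σ ν·ξ):
  G: 712 − 1(365.1) − 2(92.66) = 161.6
  H: 0 + 1(365.1) = 365.1
  D: 0 + 1(92.66) = 92.66

92.7 mol/s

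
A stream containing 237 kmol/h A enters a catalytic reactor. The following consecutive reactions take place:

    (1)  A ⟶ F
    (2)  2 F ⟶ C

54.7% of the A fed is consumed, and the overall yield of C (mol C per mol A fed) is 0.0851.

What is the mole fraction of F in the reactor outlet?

Conversion of A: A consumed = 1ξ₁ = 0.547 × 237 → ξ₁ = 129.6 kmol/h.
Yield of C: 1ξ₂ / 237 = 0.0851 → ξ₂ = 20.17 kmol/h.
Outlet amounts (n = n₀ + Σ ν·ξ):
  A: 237 − 1(129.6) = 107.4
  F: 0 + 1(129.6) − 2(20.17) = 89.3
  C: 0 + 1(20.17) = 20.17
Total out = 216.8 kmol/h; y_F = 89.3 / 216.8 = 0.4118.

0.412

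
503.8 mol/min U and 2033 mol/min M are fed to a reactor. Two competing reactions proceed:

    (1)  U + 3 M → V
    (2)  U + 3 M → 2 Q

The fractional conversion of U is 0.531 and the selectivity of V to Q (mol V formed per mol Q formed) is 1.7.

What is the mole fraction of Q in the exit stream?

0.0677

Conversion of U: U consumed = 0.531 × 503.8 = 267.5 mol/min = 1ξ₁ + 1ξ₂.
Selectivity: 1ξ₁ / (2ξ₂) = 1.7 → ξ₁ = 3.4 ξ₂.
Substitute: (1·3.4 + 1) ξ₂ = 267.5 → ξ₂ = 60.8 mol/min, ξ₁ = 206.7 mol/min.
Outlet amounts (n = n₀ + Σ ν·ξ):
  U: 503.8 − 1(206.7) − 1(60.8) = 236.3
  M: 2033 − 3(206.7) − 3(60.8) = 1230
  V: 0 + 1(206.7) = 206.7
  Q: 0 + 2(60.8) = 121.6
Total out = 1795 mol/min; y_Q = 121.6 / 1795 = 0.06774.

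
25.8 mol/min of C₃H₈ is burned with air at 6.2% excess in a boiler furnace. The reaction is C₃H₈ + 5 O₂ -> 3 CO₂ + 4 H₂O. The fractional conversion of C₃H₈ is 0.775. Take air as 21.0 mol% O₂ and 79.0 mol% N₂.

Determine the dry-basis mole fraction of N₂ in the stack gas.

0.834

Stoichiometric O₂ = 5 × 25.8 = 129 mol/min; O₂ fed = 129 × 1.062 = 137 mol/min.
N₂ fed = 137 × 79/21 = 515.4 mol/min.
Fuel reacted = 0.775 × 25.8 → ξ = 20 mol/min.
Outlet (n = n₀ + ν ξ):
  C₃H₈: 25.8 − 1(20) = 5.805
  O₂: 137 − 5(20) = 37.02
  N₂: 515.4 (inert)
  CO₂: 0 + 3(20) = 59.98
  H₂O: 0 + 4(20) = 79.98
Dry total = 618.2 mol/min; y_N₂ (dry) = 515.4 / 618.2 = 0.8337.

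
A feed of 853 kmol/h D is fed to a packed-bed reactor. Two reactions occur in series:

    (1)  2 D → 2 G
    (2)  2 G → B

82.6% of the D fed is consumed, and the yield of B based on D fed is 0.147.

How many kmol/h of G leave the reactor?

454 kmol/h

Conversion of D: D consumed = 2ξ₁ = 0.826 × 853 → ξ₁ = 352.3 kmol/h.
Yield of B: 1ξ₂ / 853 = 0.147 → ξ₂ = 125.4 kmol/h.
Outlet amounts (n = n₀ + Σ ν·ξ):
  D: 853 − 2(352.3) = 148.4
  G: 0 + 2(352.3) − 2(125.4) = 453.8
  B: 0 + 1(125.4) = 125.4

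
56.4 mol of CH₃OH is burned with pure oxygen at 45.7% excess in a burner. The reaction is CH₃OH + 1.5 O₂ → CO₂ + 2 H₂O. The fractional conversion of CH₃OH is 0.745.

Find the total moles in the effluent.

201 mol

Stoichiometric O₂ = 1.5 × 56.4 = 84.6 mol; O₂ fed = 84.6 × 1.457 = 123.3 mol.
Fuel reacted = 0.745 × 56.4 → ξ = 42.02 mol.
Outlet (n = n₀ + ν ξ):
  CH₃OH: 56.4 − 1(42.02) = 14.38
  O₂: 123.3 − 1.5(42.02) = 60.24
  CO₂: 0 + 1(42.02) = 42.02
  H₂O: 0 + 2(42.02) = 84.04
Total out = 14.38 + 60.24 + 42.02 + 84.04 = 200.7 mol.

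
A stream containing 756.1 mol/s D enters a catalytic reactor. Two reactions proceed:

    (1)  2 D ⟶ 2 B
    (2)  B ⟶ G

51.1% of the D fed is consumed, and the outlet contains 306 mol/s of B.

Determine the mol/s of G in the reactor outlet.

Conversion of D: D consumed = 2ξ₁ = 0.511 × 756.1 → ξ₁ = 193.2 mol/s.
B balance: n_B = 0 + 2ξ₁ − 1ξ₂ = 306 → ξ₂ = (2·193.2 − 306)/1 = 80.37 mol/s.
Outlet amounts (n = n₀ + Σ ν·ξ):
  D: 756.1 − 2(193.2) = 369.7
  B: 0 + 2(193.2) − 1(80.37) = 306
  G: 0 + 1(80.37) = 80.37

80.4 mol/s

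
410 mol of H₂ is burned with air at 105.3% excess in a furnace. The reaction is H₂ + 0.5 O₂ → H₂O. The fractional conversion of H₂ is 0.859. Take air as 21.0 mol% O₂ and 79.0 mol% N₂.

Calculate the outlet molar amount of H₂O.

352 mol

Stoichiometric O₂ = 0.5 × 410 = 205 mol; O₂ fed = 205 × 2.053 = 420.9 mol.
N₂ fed = 420.9 × 79/21 = 1583 mol.
Fuel reacted = 0.859 × 410 → ξ = 352.2 mol.
Outlet (n = n₀ + ν ξ):
  H₂: 410 − 1(352.2) = 57.81
  O₂: 420.9 − 0.5(352.2) = 244.8
  N₂: 1583 (inert)
  H₂O: 0 + 1(352.2) = 352.2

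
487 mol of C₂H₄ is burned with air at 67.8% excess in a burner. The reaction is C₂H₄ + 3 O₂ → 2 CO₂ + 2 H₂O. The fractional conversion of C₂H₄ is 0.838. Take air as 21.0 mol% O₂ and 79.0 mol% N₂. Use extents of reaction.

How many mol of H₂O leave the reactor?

Stoichiometric O₂ = 3 × 487 = 1461 mol; O₂ fed = 1461 × 1.678 = 2452 mol.
N₂ fed = 2452 × 79/21 = 9223 mol.
Fuel reacted = 0.838 × 487 → ξ = 408.1 mol.
Outlet (n = n₀ + ν ξ):
  C₂H₄: 487 − 1(408.1) = 78.89
  O₂: 2452 − 3(408.1) = 1227
  N₂: 9223 (inert)
  CO₂: 0 + 2(408.1) = 816.2
  H₂O: 0 + 2(408.1) = 816.2

816 mol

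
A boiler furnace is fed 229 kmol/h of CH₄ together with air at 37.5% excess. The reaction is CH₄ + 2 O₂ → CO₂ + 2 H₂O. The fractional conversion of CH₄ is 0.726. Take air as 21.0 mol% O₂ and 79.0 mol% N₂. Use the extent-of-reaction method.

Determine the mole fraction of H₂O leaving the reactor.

0.103

Stoichiometric O₂ = 2 × 229 = 458 kmol/h; O₂ fed = 458 × 1.375 = 629.8 kmol/h.
N₂ fed = 629.8 × 79/21 = 2369 kmol/h.
Fuel reacted = 0.726 × 229 → ξ = 166.3 kmol/h.
Outlet (n = n₀ + ν ξ):
  CH₄: 229 − 1(166.3) = 62.75
  O₂: 629.8 − 2(166.3) = 297.2
  N₂: 2369 (inert)
  CO₂: 0 + 1(166.3) = 166.3
  H₂O: 0 + 2(166.3) = 332.5
Total out = 3228 kmol/h; y_H₂O = 332.5 / 3228 = 0.103.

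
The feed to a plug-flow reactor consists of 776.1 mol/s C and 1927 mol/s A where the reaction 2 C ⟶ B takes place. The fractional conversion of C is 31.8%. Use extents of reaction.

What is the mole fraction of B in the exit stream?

0.0478

C reacted = 0.318 × 776.1 = 246.8 mol/s; ν_C = −2, so ξ = 246.8/2 = 123.4 mol/s.
Outlet amounts (n = n₀ + ν ξ):
  C: 776.1 − 2(123.4) = 529.3
  B: 0 + 1(123.4) = 123.4
  A: 1927 (inert)
Total out = 2580 mol/s; y_B = 123.4 / 2580 = 0.04783.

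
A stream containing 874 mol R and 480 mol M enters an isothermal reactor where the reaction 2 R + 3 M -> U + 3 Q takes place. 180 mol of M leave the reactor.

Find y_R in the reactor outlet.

0.537

For M: n = n₀ − 3ξ → 180 = 480 − 3ξ, giving ξ = 100 mol.
Outlet amounts (n = n₀ + ν ξ):
  R: 874 − 2(100) = 674
  M: 480 − 3(100) = 180
  U: 0 + 1(100) = 100
  Q: 0 + 3(100) = 300
Total out = 1254 mol; y_R = 674 / 1254 = 0.5375.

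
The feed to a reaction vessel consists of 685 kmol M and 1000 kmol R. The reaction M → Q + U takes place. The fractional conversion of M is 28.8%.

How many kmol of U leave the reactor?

197 kmol

M reacted = 0.288 × 685 = 197.3 kmol; ν_M = −1, so ξ = 197.3/1 = 197.3 kmol.
Outlet amounts (n = n₀ + ν ξ):
  M: 685 − 1(197.3) = 487.7
  Q: 0 + 1(197.3) = 197.3
  U: 0 + 1(197.3) = 197.3
  R: 1000 (inert)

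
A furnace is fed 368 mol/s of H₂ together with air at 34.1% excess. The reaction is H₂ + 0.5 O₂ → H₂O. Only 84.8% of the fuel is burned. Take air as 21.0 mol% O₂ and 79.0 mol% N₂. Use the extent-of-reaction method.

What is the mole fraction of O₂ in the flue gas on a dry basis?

0.0844

Stoichiometric O₂ = 0.5 × 368 = 184 mol/s; O₂ fed = 184 × 1.341 = 246.7 mol/s.
N₂ fed = 246.7 × 79/21 = 928.2 mol/s.
Fuel reacted = 0.848 × 368 → ξ = 312.1 mol/s.
Outlet (n = n₀ + ν ξ):
  H₂: 368 − 1(312.1) = 55.94
  O₂: 246.7 − 0.5(312.1) = 90.71
  N₂: 928.2 (inert)
  H₂O: 0 + 1(312.1) = 312.1
Dry total = 1075 mol/s; y_O₂ (dry) = 90.71 / 1075 = 0.08439.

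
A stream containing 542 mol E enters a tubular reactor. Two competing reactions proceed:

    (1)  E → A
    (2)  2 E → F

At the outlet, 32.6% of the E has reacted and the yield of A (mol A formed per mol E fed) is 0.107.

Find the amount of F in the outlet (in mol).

Yield of A: 1ξ₁ / 542 = 0.107 → ξ₁ = 57.99 mol.
Conversion of E: 1ξ₁ + 2ξ₂ = 0.326 × 542 = 176.7 → ξ₂ = 59.35 mol.
Outlet amounts (n = n₀ + Σ ν·ξ):
  E: 542 − 1(57.99) − 2(59.35) = 365.3
  A: 0 + 1(57.99) = 57.99
  F: 0 + 1(59.35) = 59.35

59.3 mol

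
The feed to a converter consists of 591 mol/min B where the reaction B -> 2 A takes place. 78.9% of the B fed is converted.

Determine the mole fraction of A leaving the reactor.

0.882

B reacted = 0.789 × 591 = 466.3 mol/min; ν_B = −1, so ξ = 466.3/1 = 466.3 mol/min.
Outlet amounts (n = n₀ + ν ξ):
  B: 591 − 1(466.3) = 124.7
  A: 0 + 2(466.3) = 932.6
Total out = 1057 mol/min; y_A = 932.6 / 1057 = 0.8821.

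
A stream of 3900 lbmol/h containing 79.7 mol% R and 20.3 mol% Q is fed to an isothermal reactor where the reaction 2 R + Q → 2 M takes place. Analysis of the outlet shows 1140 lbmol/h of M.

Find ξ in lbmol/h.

For M: n = n₀ + 2ξ → 1140 = 0 + 2ξ, giving ξ = 570 lbmol/h.
Outlet amounts (n = n₀ + ν ξ):
  R: 3108 − 2(570) = 1968
  Q: 791.7 − 1(570) = 221.7
  M: 0 + 2(570) = 1140

ξ = 570 lbmol/h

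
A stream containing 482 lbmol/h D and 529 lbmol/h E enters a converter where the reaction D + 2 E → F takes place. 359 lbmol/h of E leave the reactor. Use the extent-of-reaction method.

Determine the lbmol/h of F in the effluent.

For E: n = n₀ − 2ξ → 359 = 529 − 2ξ, giving ξ = 85 lbmol/h.
Outlet amounts (n = n₀ + ν ξ):
  D: 482 − 1(85) = 397
  E: 529 − 2(85) = 359
  F: 0 + 1(85) = 85

85 lbmol/h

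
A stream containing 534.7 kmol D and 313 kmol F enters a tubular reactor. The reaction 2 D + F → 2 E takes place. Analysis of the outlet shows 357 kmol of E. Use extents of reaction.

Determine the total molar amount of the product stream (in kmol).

669 kmol

For E: n = n₀ + 2ξ → 357 = 0 + 2ξ, giving ξ = 178.5 kmol.
Outlet amounts (n = n₀ + ν ξ):
  D: 534.7 − 2(178.5) = 177.7
  F: 313 − 1(178.5) = 134.5
  E: 0 + 2(178.5) = 357
Total out = 177.7 + 134.5 + 357 = 669.2 kmol.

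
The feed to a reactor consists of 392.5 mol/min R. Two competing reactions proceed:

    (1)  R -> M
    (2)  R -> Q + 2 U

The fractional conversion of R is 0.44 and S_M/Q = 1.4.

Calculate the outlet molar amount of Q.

Conversion of R: R consumed = 0.44 × 392.5 = 172.7 mol/min = 1ξ₁ + 1ξ₂.
Selectivity: 1ξ₁ / (1ξ₂) = 1.4 → ξ₁ = 1.4 ξ₂.
Substitute: (1·1.4 + 1) ξ₂ = 172.7 → ξ₂ = 71.96 mol/min, ξ₁ = 100.7 mol/min.
Outlet amounts (n = n₀ + Σ ν·ξ):
  R: 392.5 − 1(100.7) − 1(71.96) = 219.8
  M: 0 + 1(100.7) = 100.7
  Q: 0 + 1(71.96) = 71.96
  U: 0 + 2(71.96) = 143.9

72 mol/min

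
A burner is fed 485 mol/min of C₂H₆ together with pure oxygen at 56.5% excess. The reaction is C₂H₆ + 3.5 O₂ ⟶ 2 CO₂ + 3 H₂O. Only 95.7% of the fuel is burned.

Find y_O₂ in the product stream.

Stoichiometric O₂ = 3.5 × 485 = 1698 mol/min; O₂ fed = 1698 × 1.565 = 2657 mol/min.
Fuel reacted = 0.957 × 485 → ξ = 464.1 mol/min.
Outlet (n = n₀ + ν ξ):
  C₂H₆: 485 − 1(464.1) = 20.86
  O₂: 2657 − 3.5(464.1) = 1032
  CO₂: 0 + 2(464.1) = 928.3
  H₂O: 0 + 3(464.1) = 1392
Total out = 3374 mol/min; y_O₂ = 1032 / 3374 = 0.3059.

0.306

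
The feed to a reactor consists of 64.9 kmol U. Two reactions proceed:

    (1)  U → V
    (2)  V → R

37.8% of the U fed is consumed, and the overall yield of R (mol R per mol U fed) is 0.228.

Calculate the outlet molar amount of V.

9.74 kmol

Conversion of U: U consumed = 1ξ₁ = 0.378 × 64.9 → ξ₁ = 24.53 kmol.
Yield of R: 1ξ₂ / 64.9 = 0.228 → ξ₂ = 14.8 kmol.
Outlet amounts (n = n₀ + Σ ν·ξ):
  U: 64.9 − 1(24.53) = 40.37
  V: 0 + 1(24.53) − 1(14.8) = 9.735
  R: 0 + 1(14.8) = 14.8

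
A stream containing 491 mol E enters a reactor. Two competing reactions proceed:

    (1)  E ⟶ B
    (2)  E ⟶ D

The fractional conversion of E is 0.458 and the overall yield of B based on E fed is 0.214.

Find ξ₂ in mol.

Yield of B: 1ξ₁ / 491 = 0.214 → ξ₁ = 105.1 mol.
Conversion of E: 1ξ₁ + 1ξ₂ = 0.458 × 491 = 224.9 → ξ₂ = 119.8 mol.
Outlet amounts (n = n₀ + Σ ν·ξ):
  E: 491 − 1(105.1) − 1(119.8) = 266.1
  B: 0 + 1(105.1) = 105.1
  D: 0 + 1(119.8) = 119.8

ξ₂ = 120 mol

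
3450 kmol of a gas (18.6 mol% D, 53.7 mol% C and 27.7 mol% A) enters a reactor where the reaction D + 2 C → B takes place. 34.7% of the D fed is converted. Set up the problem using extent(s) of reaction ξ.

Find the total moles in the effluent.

D reacted = 0.347 × 641.7 = 222.7 kmol; ν_D = −1, so ξ = 222.7/1 = 222.7 kmol.
Outlet amounts (n = n₀ + ν ξ):
  D: 641.7 − 1(222.7) = 419
  C: 1853 − 2(222.7) = 1407
  B: 0 + 1(222.7) = 222.7
  A: 955.6 (inert)
Total out = 419 + 1407 + 222.7 + 955.6 = 3005 kmol.

3000 kmol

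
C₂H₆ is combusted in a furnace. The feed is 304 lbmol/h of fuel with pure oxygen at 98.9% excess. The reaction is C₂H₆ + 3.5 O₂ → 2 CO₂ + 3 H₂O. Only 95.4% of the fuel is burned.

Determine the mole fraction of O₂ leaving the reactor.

0.429

Stoichiometric O₂ = 3.5 × 304 = 1064 lbmol/h; O₂ fed = 1064 × 1.989 = 2116 lbmol/h.
Fuel reacted = 0.954 × 304 → ξ = 290 lbmol/h.
Outlet (n = n₀ + ν ξ):
  C₂H₆: 304 − 1(290) = 13.98
  O₂: 2116 − 3.5(290) = 1101
  CO₂: 0 + 2(290) = 580
  H₂O: 0 + 3(290) = 870
Total out = 2565 lbmol/h; y_O₂ = 1101 / 2565 = 0.4293.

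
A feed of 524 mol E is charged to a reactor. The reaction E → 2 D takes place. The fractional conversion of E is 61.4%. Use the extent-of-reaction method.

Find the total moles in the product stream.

846 mol

E reacted = 0.614 × 524 = 321.7 mol; ν_E = −1, so ξ = 321.7/1 = 321.7 mol.
Outlet amounts (n = n₀ + ν ξ):
  E: 524 − 1(321.7) = 202.3
  D: 0 + 2(321.7) = 643.5
Total out = 202.3 + 643.5 = 845.7 mol.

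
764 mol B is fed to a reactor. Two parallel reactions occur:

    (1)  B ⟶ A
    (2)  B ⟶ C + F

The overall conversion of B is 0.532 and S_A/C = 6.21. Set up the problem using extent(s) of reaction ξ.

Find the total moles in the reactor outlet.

Conversion of B: B consumed = 0.532 × 764 = 406.4 mol = 1ξ₁ + 1ξ₂.
Selectivity: 1ξ₁ / (1ξ₂) = 6.21 → ξ₁ = 6.21 ξ₂.
Substitute: (1·6.21 + 1) ξ₂ = 406.4 → ξ₂ = 56.37 mol, ξ₁ = 350.1 mol.
Outlet amounts (n = n₀ + Σ ν·ξ):
  B: 764 − 1(350.1) − 1(56.37) = 357.6
  A: 0 + 1(350.1) = 350.1
  C: 0 + 1(56.37) = 56.37
  F: 0 + 1(56.37) = 56.37
Total out = 357.6 + 350.1 + 56.37 + 56.37 = 820.4 mol.

820 mol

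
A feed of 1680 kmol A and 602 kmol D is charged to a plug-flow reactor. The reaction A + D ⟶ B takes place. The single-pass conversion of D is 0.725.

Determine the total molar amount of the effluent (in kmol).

D reacted = 0.725 × 602 = 436.4 kmol; ν_D = −1, so ξ = 436.4/1 = 436.4 kmol.
Outlet amounts (n = n₀ + ν ξ):
  A: 1680 − 1(436.4) = 1244
  D: 602 − 1(436.4) = 165.6
  B: 0 + 1(436.4) = 436.4
Total out = 1244 + 165.6 + 436.4 = 1846 kmol.

1850 kmol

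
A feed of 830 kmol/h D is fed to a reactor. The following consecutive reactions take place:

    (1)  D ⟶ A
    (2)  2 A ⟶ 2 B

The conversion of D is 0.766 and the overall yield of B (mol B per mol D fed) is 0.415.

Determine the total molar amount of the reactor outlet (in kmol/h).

830 kmol/h

Conversion of D: D consumed = 1ξ₁ = 0.766 × 830 → ξ₁ = 635.8 kmol/h.
Yield of B: 2ξ₂ / 830 = 0.415 → ξ₂ = 172.2 kmol/h.
Outlet amounts (n = n₀ + Σ ν·ξ):
  D: 830 − 1(635.8) = 194.2
  A: 0 + 1(635.8) − 2(172.2) = 291.3
  B: 0 + 2(172.2) = 344.4
Total out = 194.2 + 291.3 + 344.4 = 830 kmol/h.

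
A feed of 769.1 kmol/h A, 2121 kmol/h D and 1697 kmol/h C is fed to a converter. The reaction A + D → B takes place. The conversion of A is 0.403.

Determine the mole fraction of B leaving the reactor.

0.0725

A reacted = 0.403 × 769.1 = 309.9 kmol/h; ν_A = −1, so ξ = 309.9/1 = 309.9 kmol/h.
Outlet amounts (n = n₀ + ν ξ):
  A: 769.1 − 1(309.9) = 459.2
  D: 2121 − 1(309.9) = 1811
  B: 0 + 1(309.9) = 309.9
  C: 1697 (inert)
Total out = 4277 kmol/h; y_B = 309.9 / 4277 = 0.07247.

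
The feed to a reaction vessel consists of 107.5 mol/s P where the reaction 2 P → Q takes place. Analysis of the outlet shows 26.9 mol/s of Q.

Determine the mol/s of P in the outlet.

53.7 mol/s

For Q: n = n₀ + 1ξ → 26.9 = 0 + 1ξ, giving ξ = 26.9 mol/s.
Outlet amounts (n = n₀ + ν ξ):
  P: 107.5 − 2(26.9) = 53.7
  Q: 0 + 1(26.9) = 26.9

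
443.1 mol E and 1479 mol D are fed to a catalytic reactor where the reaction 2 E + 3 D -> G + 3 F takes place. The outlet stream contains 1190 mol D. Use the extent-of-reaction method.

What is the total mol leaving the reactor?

For D: n = n₀ − 3ξ → 1190 = 1479 − 3ξ, giving ξ = 96.33 mol.
Outlet amounts (n = n₀ + ν ξ):
  E: 443.1 − 2(96.33) = 250.4
  D: 1479 − 3(96.33) = 1190
  G: 0 + 1(96.33) = 96.33
  F: 0 + 3(96.33) = 289
Total out = 250.4 + 1190 + 96.33 + 289 = 1826 mol.

1830 mol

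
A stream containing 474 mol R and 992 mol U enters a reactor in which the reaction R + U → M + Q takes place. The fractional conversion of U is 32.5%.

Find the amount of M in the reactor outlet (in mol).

322 mol

U reacted = 0.325 × 992 = 322.4 mol; ν_U = −1, so ξ = 322.4/1 = 322.4 mol.
Outlet amounts (n = n₀ + ν ξ):
  R: 474 − 1(322.4) = 151.6
  U: 992 − 1(322.4) = 669.6
  M: 0 + 1(322.4) = 322.4
  Q: 0 + 1(322.4) = 322.4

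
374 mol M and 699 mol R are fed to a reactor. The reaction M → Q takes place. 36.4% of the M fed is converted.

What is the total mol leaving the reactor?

1070 mol

M reacted = 0.364 × 374 = 136.1 mol; ν_M = −1, so ξ = 136.1/1 = 136.1 mol.
Outlet amounts (n = n₀ + ν ξ):
  M: 374 − 1(136.1) = 237.9
  Q: 0 + 1(136.1) = 136.1
  R: 699 (inert)
Total out = 237.9 + 136.1 + 699 = 1073 mol.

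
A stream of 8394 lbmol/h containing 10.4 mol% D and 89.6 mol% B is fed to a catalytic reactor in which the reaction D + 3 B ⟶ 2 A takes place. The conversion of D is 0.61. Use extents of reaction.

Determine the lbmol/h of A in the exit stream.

D reacted = 0.61 × 873 = 532.5 lbmol/h; ν_D = −1, so ξ = 532.5/1 = 532.5 lbmol/h.
Outlet amounts (n = n₀ + ν ξ):
  D: 873 − 1(532.5) = 340.5
  B: 7521 − 3(532.5) = 5923
  A: 0 + 2(532.5) = 1065

1070 lbmol/h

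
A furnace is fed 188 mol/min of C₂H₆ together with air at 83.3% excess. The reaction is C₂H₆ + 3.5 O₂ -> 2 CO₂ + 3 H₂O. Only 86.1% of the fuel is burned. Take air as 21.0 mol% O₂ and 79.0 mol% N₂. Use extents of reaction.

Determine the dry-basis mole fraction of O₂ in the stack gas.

0.116

Stoichiometric O₂ = 3.5 × 188 = 658 mol/min; O₂ fed = 658 × 1.833 = 1206 mol/min.
N₂ fed = 1206 × 79/21 = 4537 mol/min.
Fuel reacted = 0.861 × 188 → ξ = 161.9 mol/min.
Outlet (n = n₀ + ν ξ):
  C₂H₆: 188 − 1(161.9) = 26.13
  O₂: 1206 − 3.5(161.9) = 639.6
  N₂: 4537 (inert)
  CO₂: 0 + 2(161.9) = 323.7
  H₂O: 0 + 3(161.9) = 485.6
Dry total = 5527 mol/min; y_O₂ (dry) = 639.6 / 5527 = 0.1157.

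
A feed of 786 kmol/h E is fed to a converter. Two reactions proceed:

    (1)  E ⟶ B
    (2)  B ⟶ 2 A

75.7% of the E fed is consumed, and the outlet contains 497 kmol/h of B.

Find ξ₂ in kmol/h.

ξ₂ = 98 kmol/h

Conversion of E: E consumed = 1ξ₁ = 0.757 × 786 → ξ₁ = 595 kmol/h.
B balance: n_B = 0 + 1ξ₁ − 1ξ₂ = 497 → ξ₂ = (1·595 − 497)/1 = 98 kmol/h.
Outlet amounts (n = n₀ + Σ ν·ξ):
  E: 786 − 1(595) = 191
  B: 0 + 1(595) − 1(98) = 497
  A: 0 + 2(98) = 196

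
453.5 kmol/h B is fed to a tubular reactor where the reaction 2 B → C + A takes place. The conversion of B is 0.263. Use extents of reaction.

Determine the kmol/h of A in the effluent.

59.6 kmol/h

B reacted = 0.263 × 453.5 = 119.3 kmol/h; ν_B = −2, so ξ = 119.3/2 = 59.64 kmol/h.
Outlet amounts (n = n₀ + ν ξ):
  B: 453.5 − 2(59.64) = 334.2
  C: 0 + 1(59.64) = 59.64
  A: 0 + 1(59.64) = 59.64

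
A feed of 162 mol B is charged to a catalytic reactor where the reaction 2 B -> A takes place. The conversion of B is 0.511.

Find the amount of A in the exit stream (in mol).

41.4 mol

B reacted = 0.511 × 162 = 82.78 mol; ν_B = −2, so ξ = 82.78/2 = 41.39 mol.
Outlet amounts (n = n₀ + ν ξ):
  B: 162 − 2(41.39) = 79.22
  A: 0 + 1(41.39) = 41.39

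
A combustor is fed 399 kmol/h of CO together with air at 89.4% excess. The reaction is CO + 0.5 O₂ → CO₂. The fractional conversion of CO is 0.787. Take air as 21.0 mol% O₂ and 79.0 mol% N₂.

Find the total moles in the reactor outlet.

2040 kmol/h

Stoichiometric O₂ = 0.5 × 399 = 199.5 kmol/h; O₂ fed = 199.5 × 1.894 = 377.9 kmol/h.
N₂ fed = 377.9 × 79/21 = 1421 kmol/h.
Fuel reacted = 0.787 × 399 → ξ = 314 kmol/h.
Outlet (n = n₀ + ν ξ):
  CO: 399 − 1(314) = 84.99
  O₂: 377.9 − 0.5(314) = 220.8
  N₂: 1421 (inert)
  CO₂: 0 + 1(314) = 314
Total out = 84.99 + 220.8 + 1421 + 314 = 2041 kmol/h.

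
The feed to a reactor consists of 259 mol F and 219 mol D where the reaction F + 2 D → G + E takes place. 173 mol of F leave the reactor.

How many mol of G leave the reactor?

For F: n = n₀ − 1ξ → 173 = 259 − 1ξ, giving ξ = 86 mol.
Outlet amounts (n = n₀ + ν ξ):
  F: 259 − 1(86) = 173
  D: 219 − 2(86) = 47
  G: 0 + 1(86) = 86
  E: 0 + 1(86) = 86

86 mol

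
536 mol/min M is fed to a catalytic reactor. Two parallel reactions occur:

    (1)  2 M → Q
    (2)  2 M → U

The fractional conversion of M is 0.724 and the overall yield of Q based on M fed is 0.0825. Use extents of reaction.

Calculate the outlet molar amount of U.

150 mol/min

Yield of Q: 1ξ₁ / 536 = 0.0825 → ξ₁ = 44.22 mol/min.
Conversion of M: 2ξ₁ + 2ξ₂ = 0.724 × 536 = 388.1 → ξ₂ = 149.8 mol/min.
Outlet amounts (n = n₀ + Σ ν·ξ):
  M: 536 − 2(44.22) − 2(149.8) = 147.9
  Q: 0 + 1(44.22) = 44.22
  U: 0 + 1(149.8) = 149.8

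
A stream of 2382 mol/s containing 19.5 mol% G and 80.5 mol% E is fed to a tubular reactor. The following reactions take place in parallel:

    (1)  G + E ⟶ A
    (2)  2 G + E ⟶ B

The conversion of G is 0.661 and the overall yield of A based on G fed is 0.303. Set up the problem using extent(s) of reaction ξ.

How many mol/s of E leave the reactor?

1690 mol/s

Yield of A: 1ξ₁ / 464.5 = 0.303 → ξ₁ = 140.7 mol/s.
Conversion of G: 1ξ₁ + 2ξ₂ = 0.661 × 464.5 = 307 → ξ₂ = 83.14 mol/s.
Outlet amounts (n = n₀ + Σ ν·ξ):
  G: 464.5 − 1(140.7) − 2(83.14) = 157.5
  E: 1918 − 1(140.7) − 1(83.14) = 1694
  A: 0 + 1(140.7) = 140.7
  B: 0 + 1(83.14) = 83.14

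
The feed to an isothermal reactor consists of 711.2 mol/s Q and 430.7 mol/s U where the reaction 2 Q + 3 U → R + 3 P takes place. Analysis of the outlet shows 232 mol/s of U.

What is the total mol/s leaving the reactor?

1080 mol/s

For U: n = n₀ − 3ξ → 232 = 430.7 − 3ξ, giving ξ = 66.23 mol/s.
Outlet amounts (n = n₀ + ν ξ):
  Q: 711.2 − 2(66.23) = 578.7
  U: 430.7 − 3(66.23) = 232
  R: 0 + 1(66.23) = 66.23
  P: 0 + 3(66.23) = 198.7
Total out = 578.7 + 232 + 66.23 + 198.7 = 1076 mol/s.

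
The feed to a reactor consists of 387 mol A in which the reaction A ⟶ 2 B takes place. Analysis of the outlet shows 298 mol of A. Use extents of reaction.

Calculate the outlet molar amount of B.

For A: n = n₀ − 1ξ → 298 = 387 − 1ξ, giving ξ = 89 mol.
Outlet amounts (n = n₀ + ν ξ):
  A: 387 − 1(89) = 298
  B: 0 + 2(89) = 178

178 mol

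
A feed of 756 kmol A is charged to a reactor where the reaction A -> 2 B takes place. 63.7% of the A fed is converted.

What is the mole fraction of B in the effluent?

A reacted = 0.637 × 756 = 481.6 kmol; ν_A = −1, so ξ = 481.6/1 = 481.6 kmol.
Outlet amounts (n = n₀ + ν ξ):
  A: 756 − 1(481.6) = 274.4
  B: 0 + 2(481.6) = 963.1
Total out = 1238 kmol; y_B = 963.1 / 1238 = 0.7783.

0.778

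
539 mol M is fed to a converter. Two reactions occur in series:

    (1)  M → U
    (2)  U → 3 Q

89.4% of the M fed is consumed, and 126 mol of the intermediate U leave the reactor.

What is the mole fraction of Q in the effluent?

Conversion of M: M consumed = 1ξ₁ = 0.894 × 539 → ξ₁ = 481.9 mol.
U balance: n_U = 0 + 1ξ₁ − 1ξ₂ = 126 → ξ₂ = (1·481.9 − 126)/1 = 355.9 mol.
Outlet amounts (n = n₀ + Σ ν·ξ):
  M: 539 − 1(481.9) = 57.13
  U: 0 + 1(481.9) − 1(355.9) = 126
  Q: 0 + 3(355.9) = 1068
Total out = 1251 mol; y_Q = 1068 / 1251 = 0.8536.

0.854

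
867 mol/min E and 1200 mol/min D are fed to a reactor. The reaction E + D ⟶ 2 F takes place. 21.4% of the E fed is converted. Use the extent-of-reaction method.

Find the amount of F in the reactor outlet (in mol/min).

E reacted = 0.214 × 867 = 185.5 mol/min; ν_E = −1, so ξ = 185.5/1 = 185.5 mol/min.
Outlet amounts (n = n₀ + ν ξ):
  E: 867 − 1(185.5) = 681.5
  D: 1200 − 1(185.5) = 1014
  F: 0 + 2(185.5) = 371.1

371 mol/min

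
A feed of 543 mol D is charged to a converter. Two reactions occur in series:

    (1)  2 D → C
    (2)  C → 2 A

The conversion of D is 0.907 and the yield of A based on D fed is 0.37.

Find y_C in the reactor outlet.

Conversion of D: D consumed = 2ξ₁ = 0.907 × 543 → ξ₁ = 246.3 mol.
Yield of A: 2ξ₂ / 543 = 0.37 → ξ₂ = 100.5 mol.
Outlet amounts (n = n₀ + Σ ν·ξ):
  D: 543 − 2(246.3) = 50.5
  C: 0 + 1(246.3) − 1(100.5) = 145.8
  A: 0 + 2(100.5) = 200.9
Total out = 397.2 mol; y_C = 145.8 / 397.2 = 0.3671.

0.367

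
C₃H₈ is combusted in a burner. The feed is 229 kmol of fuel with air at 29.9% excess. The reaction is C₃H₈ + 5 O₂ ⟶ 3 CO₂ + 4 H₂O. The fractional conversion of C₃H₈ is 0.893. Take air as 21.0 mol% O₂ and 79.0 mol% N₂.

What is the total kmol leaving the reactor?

7520 kmol

Stoichiometric O₂ = 5 × 229 = 1145 kmol; O₂ fed = 1145 × 1.299 = 1487 kmol.
N₂ fed = 1487 × 79/21 = 5595 kmol.
Fuel reacted = 0.893 × 229 → ξ = 204.5 kmol.
Outlet (n = n₀ + ν ξ):
  C₃H₈: 229 − 1(204.5) = 24.5
  O₂: 1487 − 5(204.5) = 464.9
  N₂: 5595 (inert)
  CO₂: 0 + 3(204.5) = 613.5
  H₂O: 0 + 4(204.5) = 818
Total out = 24.5 + 464.9 + 5595 + 613.5 + 818 = 7516 kmol.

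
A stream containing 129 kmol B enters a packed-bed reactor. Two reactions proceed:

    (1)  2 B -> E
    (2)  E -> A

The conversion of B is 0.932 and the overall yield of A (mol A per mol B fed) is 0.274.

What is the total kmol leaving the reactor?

68.9 kmol

Conversion of B: B consumed = 2ξ₁ = 0.932 × 129 → ξ₁ = 60.11 kmol.
Yield of A: 1ξ₂ / 129 = 0.274 → ξ₂ = 35.35 kmol.
Outlet amounts (n = n₀ + Σ ν·ξ):
  B: 129 − 2(60.11) = 8.772
  E: 0 + 1(60.11) − 1(35.35) = 24.77
  A: 0 + 1(35.35) = 35.35
Total out = 8.772 + 24.77 + 35.35 = 68.89 kmol.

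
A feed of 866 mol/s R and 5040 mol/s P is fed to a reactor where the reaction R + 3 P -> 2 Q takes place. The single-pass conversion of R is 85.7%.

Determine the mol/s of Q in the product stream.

1480 mol/s

R reacted = 0.857 × 866 = 742.2 mol/s; ν_R = −1, so ξ = 742.2/1 = 742.2 mol/s.
Outlet amounts (n = n₀ + ν ξ):
  R: 866 − 1(742.2) = 123.8
  P: 5040 − 3(742.2) = 2814
  Q: 0 + 2(742.2) = 1484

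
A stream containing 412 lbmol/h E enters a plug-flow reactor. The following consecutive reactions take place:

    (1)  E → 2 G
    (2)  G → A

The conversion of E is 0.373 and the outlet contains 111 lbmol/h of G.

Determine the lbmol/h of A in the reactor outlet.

196 lbmol/h

Conversion of E: E consumed = 1ξ₁ = 0.373 × 412 → ξ₁ = 153.7 lbmol/h.
G balance: n_G = 0 + 2ξ₁ − 1ξ₂ = 111 → ξ₂ = (2·153.7 − 111)/1 = 196.4 lbmol/h.
Outlet amounts (n = n₀ + Σ ν·ξ):
  E: 412 − 1(153.7) = 258.3
  G: 0 + 2(153.7) − 1(196.4) = 111
  A: 0 + 1(196.4) = 196.4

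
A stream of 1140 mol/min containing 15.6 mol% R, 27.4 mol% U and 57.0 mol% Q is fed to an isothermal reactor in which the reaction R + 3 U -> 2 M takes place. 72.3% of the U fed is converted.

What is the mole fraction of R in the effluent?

0.104

U reacted = 0.723 × 312.4 = 225.8 mol/min; ν_U = −3, so ξ = 225.8/3 = 75.28 mol/min.
Outlet amounts (n = n₀ + ν ξ):
  R: 177.8 − 1(75.28) = 102.6
  U: 312.4 − 3(75.28) = 86.52
  M: 0 + 2(75.28) = 150.6
  Q: 649.8 (inert)
Total out = 989.4 mol/min; y_R = 102.6 / 989.4 = 0.1037.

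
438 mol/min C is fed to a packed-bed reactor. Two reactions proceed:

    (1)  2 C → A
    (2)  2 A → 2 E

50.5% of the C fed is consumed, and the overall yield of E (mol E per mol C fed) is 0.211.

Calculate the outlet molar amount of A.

Conversion of C: C consumed = 2ξ₁ = 0.505 × 438 → ξ₁ = 110.6 mol/min.
Yield of E: 2ξ₂ / 438 = 0.211 → ξ₂ = 46.21 mol/min.
Outlet amounts (n = n₀ + Σ ν·ξ):
  C: 438 − 2(110.6) = 216.8
  A: 0 + 1(110.6) − 2(46.21) = 18.18
  E: 0 + 2(46.21) = 92.42

18.2 mol/min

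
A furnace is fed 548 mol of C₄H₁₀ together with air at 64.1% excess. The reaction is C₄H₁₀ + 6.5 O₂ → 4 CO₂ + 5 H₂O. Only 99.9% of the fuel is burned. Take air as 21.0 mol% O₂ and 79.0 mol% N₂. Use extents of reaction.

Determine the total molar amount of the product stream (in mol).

29200 mol

Stoichiometric O₂ = 6.5 × 548 = 3562 mol; O₂ fed = 3562 × 1.641 = 5845 mol.
N₂ fed = 5845 × 79/21 = 21990 mol.
Fuel reacted = 0.999 × 548 → ξ = 547.5 mol.
Outlet (n = n₀ + ν ξ):
  C₄H₁₀: 548 − 1(547.5) = 0.548
  O₂: 5845 − 6.5(547.5) = 2287
  N₂: 21990 (inert)
  CO₂: 0 + 4(547.5) = 2190
  H₂O: 0 + 5(547.5) = 2737
Total out = 0.548 + 2287 + 21990 + 2190 + 2737 = 29200 mol.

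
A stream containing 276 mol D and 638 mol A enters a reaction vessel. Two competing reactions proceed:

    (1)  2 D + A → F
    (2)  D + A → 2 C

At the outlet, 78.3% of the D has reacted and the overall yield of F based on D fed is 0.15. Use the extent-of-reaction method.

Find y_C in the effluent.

0.321

Yield of F: 1ξ₁ / 276 = 0.15 → ξ₁ = 41.4 mol.
Conversion of D: 2ξ₁ + 1ξ₂ = 0.783 × 276 = 216.1 → ξ₂ = 133.3 mol.
Outlet amounts (n = n₀ + Σ ν·ξ):
  D: 276 − 2(41.4) − 1(133.3) = 59.89
  A: 638 − 1(41.4) − 1(133.3) = 463.3
  F: 0 + 1(41.4) = 41.4
  C: 0 + 2(133.3) = 266.6
Total out = 831.2 mol; y_C = 266.6 / 831.2 = 0.3208.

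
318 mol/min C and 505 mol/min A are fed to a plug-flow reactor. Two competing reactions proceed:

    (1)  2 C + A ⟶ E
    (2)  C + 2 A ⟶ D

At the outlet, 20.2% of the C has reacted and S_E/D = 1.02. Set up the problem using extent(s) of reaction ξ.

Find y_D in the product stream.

Conversion of C: C consumed = 0.202 × 318 = 64.24 mol/min = 2ξ₁ + 1ξ₂.
Selectivity: 1ξ₁ / (1ξ₂) = 1.02 → ξ₁ = 1.02 ξ₂.
Substitute: (2·1.02 + 1) ξ₂ = 64.24 → ξ₂ = 21.13 mol/min, ξ₁ = 21.55 mol/min.
Outlet amounts (n = n₀ + Σ ν·ξ):
  C: 318 − 2(21.55) − 1(21.13) = 253.8
  A: 505 − 1(21.55) − 2(21.13) = 441.2
  E: 0 + 1(21.55) = 21.55
  D: 0 + 1(21.13) = 21.13
Total out = 737.6 mol/min; y_D = 21.13 / 737.6 = 0.02865.

0.0286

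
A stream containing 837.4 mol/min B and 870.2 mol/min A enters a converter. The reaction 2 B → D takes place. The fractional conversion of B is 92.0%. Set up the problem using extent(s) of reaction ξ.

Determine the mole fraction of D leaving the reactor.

B reacted = 0.92 × 837.4 = 770.4 mol/min; ν_B = −2, so ξ = 770.4/2 = 385.2 mol/min.
Outlet amounts (n = n₀ + ν ξ):
  B: 837.4 − 2(385.2) = 66.99
  D: 0 + 1(385.2) = 385.2
  A: 870.2 (inert)
Total out = 1322 mol/min; y_D = 385.2 / 1322 = 0.2913.

0.291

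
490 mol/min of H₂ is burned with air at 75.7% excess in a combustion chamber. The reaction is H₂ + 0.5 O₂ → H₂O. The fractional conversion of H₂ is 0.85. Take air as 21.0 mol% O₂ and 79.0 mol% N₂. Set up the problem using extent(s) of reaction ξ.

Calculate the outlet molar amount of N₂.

1620 mol/min

Stoichiometric O₂ = 0.5 × 490 = 245 mol/min; O₂ fed = 245 × 1.757 = 430.5 mol/min.
N₂ fed = 430.5 × 79/21 = 1619 mol/min.
Fuel reacted = 0.85 × 490 → ξ = 416.5 mol/min.
Outlet (n = n₀ + ν ξ):
  H₂: 490 − 1(416.5) = 73.5
  O₂: 430.5 − 0.5(416.5) = 222.2
  N₂: 1619 (inert)
  H₂O: 0 + 1(416.5) = 416.5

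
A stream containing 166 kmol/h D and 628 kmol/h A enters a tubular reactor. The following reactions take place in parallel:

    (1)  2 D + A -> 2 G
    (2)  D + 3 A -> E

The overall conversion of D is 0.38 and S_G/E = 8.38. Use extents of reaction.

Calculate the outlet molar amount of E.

6.72 kmol/h

Conversion of D: D consumed = 0.38 × 166 = 63.08 kmol/h = 2ξ₁ + 1ξ₂.
Selectivity: 2ξ₁ / (1ξ₂) = 8.38 → ξ₁ = 4.19 ξ₂.
Substitute: (2·4.19 + 1) ξ₂ = 63.08 → ξ₂ = 6.725 kmol/h, ξ₁ = 28.18 kmol/h.
Outlet amounts (n = n₀ + Σ ν·ξ):
  D: 166 − 2(28.18) − 1(6.725) = 102.9
  A: 628 − 1(28.18) − 3(6.725) = 579.6
  G: 0 + 2(28.18) = 56.36
  E: 0 + 1(6.725) = 6.725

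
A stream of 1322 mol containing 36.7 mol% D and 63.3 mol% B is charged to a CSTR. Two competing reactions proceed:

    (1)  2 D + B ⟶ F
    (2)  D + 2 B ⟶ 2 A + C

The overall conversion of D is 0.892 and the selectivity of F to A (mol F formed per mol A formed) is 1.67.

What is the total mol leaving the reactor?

Conversion of D: D consumed = 0.892 × 485.2 = 432.8 mol = 2ξ₁ + 1ξ₂.
Selectivity: 1ξ₁ / (2ξ₂) = 1.67 → ξ₁ = 3.34 ξ₂.
Substitute: (2·3.34 + 1) ξ₂ = 432.8 → ξ₂ = 56.35 mol, ξ₁ = 188.2 mol.
Outlet amounts (n = n₀ + Σ ν·ξ):
  D: 485.2 − 2(188.2) − 1(56.35) = 52.4
  B: 836.8 − 1(188.2) − 2(56.35) = 535.9
  F: 0 + 1(188.2) = 188.2
  A: 0 + 2(56.35) = 112.7
  C: 0 + 1(56.35) = 56.35
Total out = 52.4 + 535.9 + 188.2 + 112.7 + 56.35 = 945.6 mol.

946 mol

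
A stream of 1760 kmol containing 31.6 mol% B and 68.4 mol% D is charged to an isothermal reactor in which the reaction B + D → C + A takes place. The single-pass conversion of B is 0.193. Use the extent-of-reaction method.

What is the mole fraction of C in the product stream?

B reacted = 0.193 × 556.2 = 107.3 kmol; ν_B = −1, so ξ = 107.3/1 = 107.3 kmol.
Outlet amounts (n = n₀ + ν ξ):
  B: 556.2 − 1(107.3) = 448.8
  D: 1204 − 1(107.3) = 1097
  C: 0 + 1(107.3) = 107.3
  A: 0 + 1(107.3) = 107.3
Total out = 1760 kmol; y_C = 107.3 / 1760 = 0.06099.

0.061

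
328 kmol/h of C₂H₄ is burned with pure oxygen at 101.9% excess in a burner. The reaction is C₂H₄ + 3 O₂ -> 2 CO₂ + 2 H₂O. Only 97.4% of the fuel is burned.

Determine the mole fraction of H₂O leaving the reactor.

Stoichiometric O₂ = 3 × 328 = 984 kmol/h; O₂ fed = 984 × 2.019 = 1987 kmol/h.
Fuel reacted = 0.974 × 328 → ξ = 319.5 kmol/h.
Outlet (n = n₀ + ν ξ):
  C₂H₄: 328 − 1(319.5) = 8.528
  O₂: 1987 − 3(319.5) = 1028
  CO₂: 0 + 2(319.5) = 638.9
  H₂O: 0 + 2(319.5) = 638.9
Total out = 2315 kmol/h; y_H₂O = 638.9 / 2315 = 0.276.

0.276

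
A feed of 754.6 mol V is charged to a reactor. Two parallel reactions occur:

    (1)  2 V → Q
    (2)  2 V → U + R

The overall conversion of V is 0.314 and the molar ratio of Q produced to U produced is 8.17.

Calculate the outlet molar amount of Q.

Conversion of V: V consumed = 0.314 × 754.6 = 236.9 mol = 2ξ₁ + 2ξ₂.
Selectivity: 1ξ₁ / (1ξ₂) = 8.17 → ξ₁ = 8.17 ξ₂.
Substitute: (2·8.17 + 2) ξ₂ = 236.9 → ξ₂ = 12.92 mol, ξ₁ = 105.6 mol.
Outlet amounts (n = n₀ + Σ ν·ξ):
  V: 754.6 − 2(105.6) − 2(12.92) = 517.7
  Q: 0 + 1(105.6) = 105.6
  U: 0 + 1(12.92) = 12.92
  R: 0 + 1(12.92) = 12.92

106 mol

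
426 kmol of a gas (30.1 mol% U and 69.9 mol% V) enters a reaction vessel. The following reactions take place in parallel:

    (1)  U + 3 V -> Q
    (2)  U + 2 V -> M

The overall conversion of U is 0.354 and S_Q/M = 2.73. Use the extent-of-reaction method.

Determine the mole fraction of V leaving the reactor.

Conversion of U: U consumed = 0.354 × 128.2 = 45.39 kmol = 1ξ₁ + 1ξ₂.
Selectivity: 1ξ₁ / (1ξ₂) = 2.73 → ξ₁ = 2.73 ξ₂.
Substitute: (1·2.73 + 1) ξ₂ = 45.39 → ξ₂ = 12.17 kmol, ξ₁ = 33.22 kmol.
Outlet amounts (n = n₀ + Σ ν·ξ):
  U: 128.2 − 1(33.22) − 1(12.17) = 82.83
  V: 297.8 − 3(33.22) − 2(12.17) = 173.8
  Q: 0 + 1(33.22) = 33.22
  M: 0 + 1(12.17) = 12.17
Total out = 302 kmol; y_V = 173.8 / 302 = 0.5754.

0.575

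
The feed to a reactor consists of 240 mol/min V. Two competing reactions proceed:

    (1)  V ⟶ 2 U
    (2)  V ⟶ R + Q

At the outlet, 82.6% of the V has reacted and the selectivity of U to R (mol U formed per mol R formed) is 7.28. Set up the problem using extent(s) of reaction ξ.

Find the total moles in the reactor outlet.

Conversion of V: V consumed = 0.826 × 240 = 198.2 mol/min = 1ξ₁ + 1ξ₂.
Selectivity: 2ξ₁ / (1ξ₂) = 7.28 → ξ₁ = 3.64 ξ₂.
Substitute: (1·3.64 + 1) ξ₂ = 198.2 → ξ₂ = 42.72 mol/min, ξ₁ = 155.5 mol/min.
Outlet amounts (n = n₀ + Σ ν·ξ):
  V: 240 − 1(155.5) − 1(42.72) = 41.76
  U: 0 + 2(155.5) = 311
  R: 0 + 1(42.72) = 42.72
  Q: 0 + 1(42.72) = 42.72
Total out = 41.76 + 311 + 42.72 + 42.72 = 438.2 mol/min.

438 mol/min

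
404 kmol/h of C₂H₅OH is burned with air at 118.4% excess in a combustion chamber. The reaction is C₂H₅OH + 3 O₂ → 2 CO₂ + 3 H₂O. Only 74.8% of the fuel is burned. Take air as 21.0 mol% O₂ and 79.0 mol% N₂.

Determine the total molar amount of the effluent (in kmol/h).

13300 kmol/h

Stoichiometric O₂ = 3 × 404 = 1212 kmol/h; O₂ fed = 1212 × 2.184 = 2647 kmol/h.
N₂ fed = 2647 × 79/21 = 9958 kmol/h.
Fuel reacted = 0.748 × 404 → ξ = 302.2 kmol/h.
Outlet (n = n₀ + ν ξ):
  C₂H₅OH: 404 − 1(302.2) = 101.8
  O₂: 2647 − 3(302.2) = 1740
  N₂: 9958 (inert)
  CO₂: 0 + 2(302.2) = 604.4
  H₂O: 0 + 3(302.2) = 906.6
Total out = 101.8 + 1740 + 9958 + 604.4 + 906.6 = 13310 kmol/h.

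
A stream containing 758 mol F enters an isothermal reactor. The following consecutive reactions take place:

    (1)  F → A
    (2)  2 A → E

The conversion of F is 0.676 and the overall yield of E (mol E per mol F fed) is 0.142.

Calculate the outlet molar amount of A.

Conversion of F: F consumed = 1ξ₁ = 0.676 × 758 → ξ₁ = 512.4 mol.
Yield of E: 1ξ₂ / 758 = 0.142 → ξ₂ = 107.6 mol.
Outlet amounts (n = n₀ + Σ ν·ξ):
  F: 758 − 1(512.4) = 245.6
  A: 0 + 1(512.4) − 2(107.6) = 297.1
  E: 0 + 1(107.6) = 107.6

297 mol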